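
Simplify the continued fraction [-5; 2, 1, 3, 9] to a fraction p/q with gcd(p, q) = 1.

Start with 9.
3 + 1/(9/1) = 3 + 1/9 = 28/9
1 + 1/(28/9) = 1 + 9/28 = 37/28
2 + 1/(37/28) = 2 + 28/37 = 102/37
-5 + 1/(102/37) = -5 + 37/102 = -473/102

-473/102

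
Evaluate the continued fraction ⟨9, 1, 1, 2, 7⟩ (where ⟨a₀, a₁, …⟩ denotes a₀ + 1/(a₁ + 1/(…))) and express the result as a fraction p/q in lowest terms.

Starting at the tail and folding back:
Start with 7.
2 + 1/(7/1) = 2 + 1/7 = 15/7
1 + 1/(15/7) = 1 + 7/15 = 22/15
1 + 1/(22/15) = 1 + 15/22 = 37/22
9 + 1/(37/22) = 9 + 22/37 = 355/37

355/37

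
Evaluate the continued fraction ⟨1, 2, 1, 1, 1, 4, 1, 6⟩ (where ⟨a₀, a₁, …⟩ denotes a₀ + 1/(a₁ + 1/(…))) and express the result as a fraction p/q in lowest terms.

423/307

Work from the innermost term outward:
Start with 6.
1 + 1/(6/1) = 1 + 1/6 = 7/6
4 + 1/(7/6) = 4 + 6/7 = 34/7
1 + 1/(34/7) = 1 + 7/34 = 41/34
1 + 1/(41/34) = 1 + 34/41 = 75/41
1 + 1/(75/41) = 1 + 41/75 = 116/75
2 + 1/(116/75) = 2 + 75/116 = 307/116
1 + 1/(307/116) = 1 + 116/307 = 423/307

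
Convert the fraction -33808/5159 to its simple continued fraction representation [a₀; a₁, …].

[-7; 2, 4, 5, 27, 4]

Run the Euclidean algorithm, recording each quotient:
-33808 = -7·5159 + 2305, so a_0 = -7
5159 = 2·2305 + 549, so a_1 = 2
2305 = 4·549 + 109, so a_2 = 4
549 = 5·109 + 4, so a_3 = 5
109 = 27·4 + 1, so a_4 = 27
4 = 4·1 + 0, so a_5 = 4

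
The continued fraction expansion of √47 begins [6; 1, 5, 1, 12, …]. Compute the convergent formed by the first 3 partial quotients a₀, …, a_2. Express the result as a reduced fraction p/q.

41/6

Collapse the nested fraction from the inside out:
Start with 5.
1 + 1/(5/1) = 1 + 1/5 = 6/5
6 + 1/(6/5) = 6 + 5/6 = 41/6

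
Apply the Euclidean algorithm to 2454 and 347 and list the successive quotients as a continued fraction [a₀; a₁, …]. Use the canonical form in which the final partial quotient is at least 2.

[7; 13, 1, 7, 3]

2454 ÷ 347 → quotient 7, remainder 25
347 ÷ 25 → quotient 13, remainder 22
25 ÷ 22 → quotient 1, remainder 3
22 ÷ 3 → quotient 7, remainder 1
3 ÷ 1 → quotient 3, remainder 0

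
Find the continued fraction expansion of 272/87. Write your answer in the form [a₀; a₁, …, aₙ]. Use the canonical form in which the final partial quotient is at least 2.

[3; 7, 1, 10]

Repeatedly divide and take the remainder:
272 = 3·87 + 11, so a_0 = 3
87 = 7·11 + 10, so a_1 = 7
11 = 1·10 + 1, so a_2 = 1
10 = 10·1 + 0, so a_3 = 10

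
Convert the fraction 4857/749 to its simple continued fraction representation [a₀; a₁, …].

Repeatedly divide and take the remainder:
⌊4857/749⌋ = 6, remainder 363
⌊749/363⌋ = 2, remainder 23
⌊363/23⌋ = 15, remainder 18
⌊23/18⌋ = 1, remainder 5
⌊18/5⌋ = 3, remainder 3
⌊5/3⌋ = 1, remainder 2
⌊3/2⌋ = 1, remainder 1
⌊2/1⌋ = 2, remainder 0

[6; 2, 15, 1, 3, 1, 1, 2]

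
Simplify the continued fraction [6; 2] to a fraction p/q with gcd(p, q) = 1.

13/2

Starting at the tail and folding back:
Start with 2.
6 + 1/(2/1) = 6 + 1/2 = 13/2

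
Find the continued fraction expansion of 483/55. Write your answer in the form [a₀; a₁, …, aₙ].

483 ÷ 55 → quotient 8, remainder 43
55 ÷ 43 → quotient 1, remainder 12
43 ÷ 12 → quotient 3, remainder 7
12 ÷ 7 → quotient 1, remainder 5
7 ÷ 5 → quotient 1, remainder 2
5 ÷ 2 → quotient 2, remainder 1
2 ÷ 1 → quotient 2, remainder 0

[8; 1, 3, 1, 1, 2, 2]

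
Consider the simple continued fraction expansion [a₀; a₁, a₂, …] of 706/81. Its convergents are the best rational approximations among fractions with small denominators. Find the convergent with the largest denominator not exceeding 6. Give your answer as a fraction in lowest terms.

a_0 = 8: 8/1  (≤ bound)
a_1 = 1: 9/1  (≤ bound)
a_2 = 2: 26/3  (≤ bound)
a_3 = 1: 35/4  (≤ bound)
a_4 = 1: 61/7  (> 6, stop)

35/4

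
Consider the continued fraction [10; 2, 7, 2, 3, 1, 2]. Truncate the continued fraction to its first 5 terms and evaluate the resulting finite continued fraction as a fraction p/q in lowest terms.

1162/111

Use the convergent recurrence hₖ = aₖ·hₖ₋₁ + hₖ₋₂ (and likewise for the denominators kₖ):
a_0 = 10: 10/1
a_1 = 2: 21/2
a_2 = 7: 157/15
a_3 = 2: 335/32
a_4 = 3: 1162/111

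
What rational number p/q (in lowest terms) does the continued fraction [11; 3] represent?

34/3

Use the convergent recurrence hₖ = aₖ·hₖ₋₁ + hₖ₋₂ (and likewise for the denominators kₖ):
a_0 = 11: 11/1
a_1 = 3: 34/3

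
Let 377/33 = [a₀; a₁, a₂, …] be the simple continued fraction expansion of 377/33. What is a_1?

Repeatedly divide and take the remainder:
⌊377/33⌋ = 11, remainder 14
⌊33/14⌋ = 2, remainder 5

2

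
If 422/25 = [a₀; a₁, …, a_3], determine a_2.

7

422 = 16·25 + 22, so a_0 = 16
25 = 1·22 + 3, so a_1 = 1
22 = 7·3 + 1, so a_2 = 7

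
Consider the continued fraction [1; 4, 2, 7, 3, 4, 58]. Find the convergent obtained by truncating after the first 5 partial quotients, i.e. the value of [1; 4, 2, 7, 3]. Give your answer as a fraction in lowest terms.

a_0 = 1: 1/1
a_1 = 4: 5/4
a_2 = 2: 11/9
a_3 = 7: 82/67
a_4 = 3: 257/210

257/210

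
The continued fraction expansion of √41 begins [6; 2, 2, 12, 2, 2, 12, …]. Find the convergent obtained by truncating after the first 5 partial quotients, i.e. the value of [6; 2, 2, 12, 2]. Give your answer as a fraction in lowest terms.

Start with 2.
12 + 1/(2/1) = 12 + 1/2 = 25/2
2 + 1/(25/2) = 2 + 2/25 = 52/25
2 + 1/(52/25) = 2 + 25/52 = 129/52
6 + 1/(129/52) = 6 + 52/129 = 826/129

826/129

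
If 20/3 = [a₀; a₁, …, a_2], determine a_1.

20 = 6·3 + 2, so a_0 = 6
3 = 1·2 + 1, so a_1 = 1

1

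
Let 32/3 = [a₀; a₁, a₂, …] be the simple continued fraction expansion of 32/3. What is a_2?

⌊32/3⌋ = 10, remainder 2
⌊3/2⌋ = 1, remainder 1
⌊2/1⌋ = 2, remainder 0

2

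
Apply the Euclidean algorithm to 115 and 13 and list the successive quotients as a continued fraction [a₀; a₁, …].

[8; 1, 5, 2]

Repeatedly divide and take the remainder:
115 = 8·13 + 11, so a_0 = 8
13 = 1·11 + 2, so a_1 = 1
11 = 5·2 + 1, so a_2 = 5
2 = 2·1 + 0, so a_3 = 2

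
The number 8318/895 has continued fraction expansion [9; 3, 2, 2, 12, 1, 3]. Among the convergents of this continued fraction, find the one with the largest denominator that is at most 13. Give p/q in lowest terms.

List convergents until the denominator exceeds the bound:
a_0 = 9: 9/1  (≤ bound)
a_1 = 3: 28/3  (≤ bound)
a_2 = 2: 65/7  (≤ bound)
a_3 = 2: 158/17  (> 13, stop)

65/7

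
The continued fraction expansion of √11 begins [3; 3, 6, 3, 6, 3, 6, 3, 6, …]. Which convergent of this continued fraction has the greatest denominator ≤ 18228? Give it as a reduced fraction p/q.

a_0 = 3: 3/1  (≤ bound)
a_1 = 3: 10/3  (≤ bound)
a_2 = 6: 63/19  (≤ bound)
a_3 = 3: 199/60  (≤ bound)
a_4 = 6: 1257/379  (≤ bound)
a_5 = 3: 3970/1197  (≤ bound)
a_6 = 6: 25077/7561  (≤ bound)
a_7 = 3: 79201/23880  (> 18228, stop)

25077/7561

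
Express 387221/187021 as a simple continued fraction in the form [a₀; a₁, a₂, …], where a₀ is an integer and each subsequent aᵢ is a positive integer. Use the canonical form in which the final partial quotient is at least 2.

[2; 14, 5, 4, 6, 9, 1, 9]

Run the Euclidean algorithm, recording each quotient:
⌊387221/187021⌋ = 2, remainder 13179
⌊187021/13179⌋ = 14, remainder 2515
⌊13179/2515⌋ = 5, remainder 604
⌊2515/604⌋ = 4, remainder 99
⌊604/99⌋ = 6, remainder 10
⌊99/10⌋ = 9, remainder 9
⌊10/9⌋ = 1, remainder 1
⌊9/1⌋ = 9, remainder 0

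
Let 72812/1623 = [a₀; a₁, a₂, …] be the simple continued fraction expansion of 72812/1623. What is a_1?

72812 ÷ 1623 → quotient 44, remainder 1400
1623 ÷ 1400 → quotient 1, remainder 223

1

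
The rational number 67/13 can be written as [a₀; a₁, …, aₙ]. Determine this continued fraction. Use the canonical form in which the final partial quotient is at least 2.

[5; 6, 2]

⌊67/13⌋ = 5, remainder 2
⌊13/2⌋ = 6, remainder 1
⌊2/1⌋ = 2, remainder 0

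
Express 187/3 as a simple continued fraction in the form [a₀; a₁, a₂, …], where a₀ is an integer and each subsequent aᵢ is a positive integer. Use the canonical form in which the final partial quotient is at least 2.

[62; 3]

Run the Euclidean algorithm, recording each quotient:
187 ÷ 3 → quotient 62, remainder 1
3 ÷ 1 → quotient 3, remainder 0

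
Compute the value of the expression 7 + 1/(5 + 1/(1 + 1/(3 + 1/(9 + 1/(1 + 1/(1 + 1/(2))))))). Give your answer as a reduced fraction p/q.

8135/1134

Use the convergent recurrence hₖ = aₖ·hₖ₋₁ + hₖ₋₂ (and likewise for the denominators kₖ):
a_0 = 7: 7/1
a_1 = 5: 36/5
a_2 = 1: 43/6
a_3 = 3: 165/23
a_4 = 9: 1528/213
a_5 = 1: 1693/236
a_6 = 1: 3221/449
a_7 = 2: 8135/1134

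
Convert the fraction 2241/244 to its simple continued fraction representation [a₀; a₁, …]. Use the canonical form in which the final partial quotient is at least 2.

[9; 5, 2, 2, 1, 2, 2]

Run the Euclidean algorithm, recording each quotient:
2241 = 9·244 + 45, so a_0 = 9
244 = 5·45 + 19, so a_1 = 5
45 = 2·19 + 7, so a_2 = 2
19 = 2·7 + 5, so a_3 = 2
7 = 1·5 + 2, so a_4 = 1
5 = 2·2 + 1, so a_5 = 2
2 = 2·1 + 0, so a_6 = 2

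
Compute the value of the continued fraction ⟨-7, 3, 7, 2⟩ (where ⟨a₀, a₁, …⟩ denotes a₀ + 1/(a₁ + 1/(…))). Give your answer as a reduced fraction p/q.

a_0 = -7: -7/1
a_1 = 3: -20/3
a_2 = 7: -147/22
a_3 = 2: -314/47

-314/47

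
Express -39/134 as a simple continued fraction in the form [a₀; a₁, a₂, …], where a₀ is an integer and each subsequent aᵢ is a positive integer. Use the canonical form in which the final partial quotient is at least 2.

⌊-39/134⌋ = -1, remainder 95
⌊134/95⌋ = 1, remainder 39
⌊95/39⌋ = 2, remainder 17
⌊39/17⌋ = 2, remainder 5
⌊17/5⌋ = 3, remainder 2
⌊5/2⌋ = 2, remainder 1
⌊2/1⌋ = 2, remainder 0

[-1; 1, 2, 2, 3, 2, 2]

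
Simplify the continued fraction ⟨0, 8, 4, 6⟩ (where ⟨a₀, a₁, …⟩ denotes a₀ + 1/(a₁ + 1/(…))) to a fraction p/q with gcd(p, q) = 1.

Use the convergent recurrence hₖ = aₖ·hₖ₋₁ + hₖ₋₂ (and likewise for the denominators kₖ):
a_0 = 0: 0/1
a_1 = 8: 1/8
a_2 = 4: 4/33
a_3 = 6: 25/206

25/206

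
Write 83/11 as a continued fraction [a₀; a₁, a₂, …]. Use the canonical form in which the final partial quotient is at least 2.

[7; 1, 1, 5]

Repeatedly divide and take the remainder:
83 = 7·11 + 6, so a_0 = 7
11 = 1·6 + 5, so a_1 = 1
6 = 1·5 + 1, so a_2 = 1
5 = 5·1 + 0, so a_3 = 5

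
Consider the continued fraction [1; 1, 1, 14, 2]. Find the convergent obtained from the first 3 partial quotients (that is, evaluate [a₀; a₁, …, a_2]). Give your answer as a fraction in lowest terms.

a_0 = 1: 1/1
a_1 = 1: 2/1
a_2 = 1: 3/2

3/2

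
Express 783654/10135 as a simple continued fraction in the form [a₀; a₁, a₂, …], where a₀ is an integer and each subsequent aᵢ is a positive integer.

⌊783654/10135⌋ = 77, remainder 3259
⌊10135/3259⌋ = 3, remainder 358
⌊3259/358⌋ = 9, remainder 37
⌊358/37⌋ = 9, remainder 25
⌊37/25⌋ = 1, remainder 12
⌊25/12⌋ = 2, remainder 1
⌊12/1⌋ = 12, remainder 0

[77; 3, 9, 9, 1, 2, 12]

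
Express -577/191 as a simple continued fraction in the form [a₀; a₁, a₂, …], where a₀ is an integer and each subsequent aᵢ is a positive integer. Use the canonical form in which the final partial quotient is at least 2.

[-4; 1, 46, 1, 3]

Apply division with remainder until the remainder is 0:
⌊-577/191⌋ = -4, remainder 187
⌊191/187⌋ = 1, remainder 4
⌊187/4⌋ = 46, remainder 3
⌊4/3⌋ = 1, remainder 1
⌊3/1⌋ = 3, remainder 0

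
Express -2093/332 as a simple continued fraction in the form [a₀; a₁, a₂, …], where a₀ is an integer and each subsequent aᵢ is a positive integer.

-2093 ÷ 332 → quotient -7, remainder 231
332 ÷ 231 → quotient 1, remainder 101
231 ÷ 101 → quotient 2, remainder 29
101 ÷ 29 → quotient 3, remainder 14
29 ÷ 14 → quotient 2, remainder 1
14 ÷ 1 → quotient 14, remainder 0

[-7; 1, 2, 3, 2, 14]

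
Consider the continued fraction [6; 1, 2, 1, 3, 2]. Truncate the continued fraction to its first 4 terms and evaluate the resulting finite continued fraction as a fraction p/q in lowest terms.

27/4

Start with 1.
2 + 1/(1/1) = 2 + 1/1 = 3/1
1 + 1/(3/1) = 1 + 1/3 = 4/3
6 + 1/(4/3) = 6 + 3/4 = 27/4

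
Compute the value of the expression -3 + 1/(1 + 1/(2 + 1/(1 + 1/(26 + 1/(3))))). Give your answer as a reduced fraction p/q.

Work from the innermost term outward:
Start with 3.
26 + 1/(3/1) = 26 + 1/3 = 79/3
1 + 1/(79/3) = 1 + 3/79 = 82/79
2 + 1/(82/79) = 2 + 79/82 = 243/82
1 + 1/(243/82) = 1 + 82/243 = 325/243
-3 + 1/(325/243) = -3 + 243/325 = -732/325

-732/325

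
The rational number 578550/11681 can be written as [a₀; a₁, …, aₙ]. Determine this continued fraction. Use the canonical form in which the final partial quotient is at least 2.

578550 ÷ 11681 → quotient 49, remainder 6181
11681 ÷ 6181 → quotient 1, remainder 5500
6181 ÷ 5500 → quotient 1, remainder 681
5500 ÷ 681 → quotient 8, remainder 52
681 ÷ 52 → quotient 13, remainder 5
52 ÷ 5 → quotient 10, remainder 2
5 ÷ 2 → quotient 2, remainder 1
2 ÷ 1 → quotient 2, remainder 0

[49; 1, 1, 8, 13, 10, 2, 2]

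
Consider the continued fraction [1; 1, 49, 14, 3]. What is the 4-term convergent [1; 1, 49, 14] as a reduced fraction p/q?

1388/701

a_0 = 1: 1/1
a_1 = 1: 2/1
a_2 = 49: 99/50
a_3 = 14: 1388/701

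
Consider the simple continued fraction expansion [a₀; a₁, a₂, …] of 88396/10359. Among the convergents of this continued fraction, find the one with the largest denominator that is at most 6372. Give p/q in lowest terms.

a_0 = 8: 8/1  (≤ bound)
a_1 = 1: 9/1  (≤ bound)
a_2 = 1: 17/2  (≤ bound)
a_3 = 7: 128/15  (≤ bound)
a_4 = 57: 7313/857  (≤ bound)
a_5 = 2: 14754/1729  (≤ bound)
a_6 = 2: 36821/4315  (≤ bound)
a_7 = 2: 88396/10359  (> 6372, stop)

36821/4315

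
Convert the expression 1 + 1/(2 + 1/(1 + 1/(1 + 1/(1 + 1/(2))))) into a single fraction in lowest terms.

Start with 2.
1 + 1/(2/1) = 1 + 1/2 = 3/2
1 + 1/(3/2) = 1 + 2/3 = 5/3
1 + 1/(5/3) = 1 + 3/5 = 8/5
2 + 1/(8/5) = 2 + 5/8 = 21/8
1 + 1/(21/8) = 1 + 8/21 = 29/21

29/21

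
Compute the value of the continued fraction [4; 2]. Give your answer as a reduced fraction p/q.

9/2

Build up convergents one term at a time:
a_0 = 4: 4/1
a_1 = 2: 9/2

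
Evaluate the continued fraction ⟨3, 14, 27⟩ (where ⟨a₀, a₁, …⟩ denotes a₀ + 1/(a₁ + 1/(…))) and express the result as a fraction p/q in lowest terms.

Start with 27.
14 + 1/(27/1) = 14 + 1/27 = 379/27
3 + 1/(379/27) = 3 + 27/379 = 1164/379

1164/379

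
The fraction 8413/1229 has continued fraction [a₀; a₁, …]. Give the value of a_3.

2

8413 ÷ 1229 → quotient 6, remainder 1039
1229 ÷ 1039 → quotient 1, remainder 190
1039 ÷ 190 → quotient 5, remainder 89
190 ÷ 89 → quotient 2, remainder 12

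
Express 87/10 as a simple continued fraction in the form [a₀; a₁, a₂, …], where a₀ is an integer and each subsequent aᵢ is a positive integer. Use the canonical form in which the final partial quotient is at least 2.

Run the Euclidean algorithm, recording each quotient:
⌊87/10⌋ = 8, remainder 7
⌊10/7⌋ = 1, remainder 3
⌊7/3⌋ = 2, remainder 1
⌊3/1⌋ = 3, remainder 0

[8; 1, 2, 3]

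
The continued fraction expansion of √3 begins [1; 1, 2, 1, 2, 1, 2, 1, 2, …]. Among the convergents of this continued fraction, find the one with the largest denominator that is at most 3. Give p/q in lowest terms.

a_0 = 1: 1/1  (≤ bound)
a_1 = 1: 2/1  (≤ bound)
a_2 = 2: 5/3  (≤ bound)
a_3 = 1: 7/4  (> 3, stop)

5/3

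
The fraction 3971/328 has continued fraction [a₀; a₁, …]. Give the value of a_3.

1

Repeatedly divide and take the remainder:
⌊3971/328⌋ = 12, remainder 35
⌊328/35⌋ = 9, remainder 13
⌊35/13⌋ = 2, remainder 9
⌊13/9⌋ = 1, remainder 4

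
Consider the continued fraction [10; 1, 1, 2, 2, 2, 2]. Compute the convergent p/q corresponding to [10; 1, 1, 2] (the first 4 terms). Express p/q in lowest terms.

Build up convergents one term at a time:
a_0 = 10: 10/1
a_1 = 1: 11/1
a_2 = 1: 21/2
a_3 = 2: 53/5

53/5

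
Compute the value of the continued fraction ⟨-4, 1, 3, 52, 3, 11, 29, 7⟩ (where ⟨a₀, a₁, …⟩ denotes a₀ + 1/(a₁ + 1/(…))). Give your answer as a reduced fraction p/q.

-4753066/1463017

Start with 7.
29 + 1/(7/1) = 29 + 1/7 = 204/7
11 + 1/(204/7) = 11 + 7/204 = 2251/204
3 + 1/(2251/204) = 3 + 204/2251 = 6957/2251
52 + 1/(6957/2251) = 52 + 2251/6957 = 364015/6957
3 + 1/(364015/6957) = 3 + 6957/364015 = 1099002/364015
1 + 1/(1099002/364015) = 1 + 364015/1099002 = 1463017/1099002
-4 + 1/(1463017/1099002) = -4 + 1099002/1463017 = -4753066/1463017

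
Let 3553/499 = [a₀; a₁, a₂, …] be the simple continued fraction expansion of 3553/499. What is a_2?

Apply division with remainder until the remainder is 0:
3553 = 7·499 + 60, so a_0 = 7
499 = 8·60 + 19, so a_1 = 8
60 = 3·19 + 3, so a_2 = 3

3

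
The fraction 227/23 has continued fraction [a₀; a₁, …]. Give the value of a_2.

6

Apply division with remainder until the remainder is 0:
227 ÷ 23 → quotient 9, remainder 20
23 ÷ 20 → quotient 1, remainder 3
20 ÷ 3 → quotient 6, remainder 2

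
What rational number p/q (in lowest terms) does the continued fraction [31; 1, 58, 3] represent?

Start with 3.
58 + 1/(3/1) = 58 + 1/3 = 175/3
1 + 1/(175/3) = 1 + 3/175 = 178/175
31 + 1/(178/175) = 31 + 175/178 = 5693/178

5693/178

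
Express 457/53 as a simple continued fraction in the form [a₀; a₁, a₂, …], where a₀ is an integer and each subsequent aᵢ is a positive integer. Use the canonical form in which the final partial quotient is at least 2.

Run the Euclidean algorithm, recording each quotient:
457 = 8·53 + 33, so a_0 = 8
53 = 1·33 + 20, so a_1 = 1
33 = 1·20 + 13, so a_2 = 1
20 = 1·13 + 7, so a_3 = 1
13 = 1·7 + 6, so a_4 = 1
7 = 1·6 + 1, so a_5 = 1
6 = 6·1 + 0, so a_6 = 6

[8; 1, 1, 1, 1, 1, 6]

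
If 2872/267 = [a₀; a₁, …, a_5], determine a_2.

3

Run the Euclidean algorithm, recording each quotient:
2872 = 10·267 + 202, so a_0 = 10
267 = 1·202 + 65, so a_1 = 1
202 = 3·65 + 7, so a_2 = 3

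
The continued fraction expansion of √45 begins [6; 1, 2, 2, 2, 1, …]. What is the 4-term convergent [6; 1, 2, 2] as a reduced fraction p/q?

47/7

Start with 2.
2 + 1/(2/1) = 2 + 1/2 = 5/2
1 + 1/(5/2) = 1 + 2/5 = 7/5
6 + 1/(7/5) = 6 + 5/7 = 47/7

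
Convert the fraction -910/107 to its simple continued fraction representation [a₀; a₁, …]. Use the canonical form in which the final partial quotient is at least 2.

⌊-910/107⌋ = -9, remainder 53
⌊107/53⌋ = 2, remainder 1
⌊53/1⌋ = 53, remainder 0

[-9; 2, 53]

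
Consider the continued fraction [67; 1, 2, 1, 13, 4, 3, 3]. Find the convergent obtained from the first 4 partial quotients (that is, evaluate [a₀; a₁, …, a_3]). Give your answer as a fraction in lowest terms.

271/4

Starting at the tail and folding back:
Start with 1.
2 + 1/(1/1) = 2 + 1/1 = 3/1
1 + 1/(3/1) = 1 + 1/3 = 4/3
67 + 1/(4/3) = 67 + 3/4 = 271/4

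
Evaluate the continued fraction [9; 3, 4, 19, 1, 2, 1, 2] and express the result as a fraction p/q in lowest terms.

Start with 2.
1 + 1/(2/1) = 1 + 1/2 = 3/2
2 + 1/(3/2) = 2 + 2/3 = 8/3
1 + 1/(8/3) = 1 + 3/8 = 11/8
19 + 1/(11/8) = 19 + 8/11 = 217/11
4 + 1/(217/11) = 4 + 11/217 = 879/217
3 + 1/(879/217) = 3 + 217/879 = 2854/879
9 + 1/(2854/879) = 9 + 879/2854 = 26565/2854

26565/2854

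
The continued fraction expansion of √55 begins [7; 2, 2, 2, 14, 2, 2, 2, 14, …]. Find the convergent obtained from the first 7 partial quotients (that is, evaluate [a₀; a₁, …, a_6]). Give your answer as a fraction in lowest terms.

6593/889

Collapse the nested fraction from the inside out:
Start with 2.
2 + 1/(2/1) = 2 + 1/2 = 5/2
14 + 1/(5/2) = 14 + 2/5 = 72/5
2 + 1/(72/5) = 2 + 5/72 = 149/72
2 + 1/(149/72) = 2 + 72/149 = 370/149
2 + 1/(370/149) = 2 + 149/370 = 889/370
7 + 1/(889/370) = 7 + 370/889 = 6593/889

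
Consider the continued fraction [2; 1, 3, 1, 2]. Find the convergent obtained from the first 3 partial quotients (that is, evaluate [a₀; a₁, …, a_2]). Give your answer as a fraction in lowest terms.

Starting at the tail and folding back:
Start with 3.
1 + 1/(3/1) = 1 + 1/3 = 4/3
2 + 1/(4/3) = 2 + 3/4 = 11/4

11/4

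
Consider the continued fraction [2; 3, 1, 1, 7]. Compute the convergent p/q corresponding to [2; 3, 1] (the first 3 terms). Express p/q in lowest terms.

a_0 = 2: 2/1
a_1 = 3: 7/3
a_2 = 1: 9/4

9/4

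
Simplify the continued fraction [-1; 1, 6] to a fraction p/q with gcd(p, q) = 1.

-1/7

Start with 6.
1 + 1/(6/1) = 1 + 1/6 = 7/6
-1 + 1/(7/6) = -1 + 6/7 = -1/7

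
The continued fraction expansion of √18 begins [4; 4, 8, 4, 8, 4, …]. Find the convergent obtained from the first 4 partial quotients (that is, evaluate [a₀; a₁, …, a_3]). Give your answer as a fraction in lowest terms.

577/136

a_0 = 4: 4/1
a_1 = 4: 17/4
a_2 = 8: 140/33
a_3 = 4: 577/136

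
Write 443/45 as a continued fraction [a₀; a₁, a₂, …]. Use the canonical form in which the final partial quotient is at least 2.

[9; 1, 5, 2, 3]

Apply division with remainder until the remainder is 0:
443 = 9·45 + 38, so a_0 = 9
45 = 1·38 + 7, so a_1 = 1
38 = 5·7 + 3, so a_2 = 5
7 = 2·3 + 1, so a_3 = 2
3 = 3·1 + 0, so a_4 = 3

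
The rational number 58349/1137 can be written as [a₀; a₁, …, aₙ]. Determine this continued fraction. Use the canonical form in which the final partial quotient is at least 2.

58349 = 51·1137 + 362, so a_0 = 51
1137 = 3·362 + 51, so a_1 = 3
362 = 7·51 + 5, so a_2 = 7
51 = 10·5 + 1, so a_3 = 10
5 = 5·1 + 0, so a_4 = 5

[51; 3, 7, 10, 5]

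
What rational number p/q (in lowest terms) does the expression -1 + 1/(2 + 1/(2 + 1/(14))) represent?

-43/72

Start with 14.
2 + 1/(14/1) = 2 + 1/14 = 29/14
2 + 1/(29/14) = 2 + 14/29 = 72/29
-1 + 1/(72/29) = -1 + 29/72 = -43/72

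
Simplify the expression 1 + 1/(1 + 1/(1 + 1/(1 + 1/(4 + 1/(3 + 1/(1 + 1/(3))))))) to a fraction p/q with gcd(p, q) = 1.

Start with 3.
1 + 1/(3/1) = 1 + 1/3 = 4/3
3 + 1/(4/3) = 3 + 3/4 = 15/4
4 + 1/(15/4) = 4 + 4/15 = 64/15
1 + 1/(64/15) = 1 + 15/64 = 79/64
1 + 1/(79/64) = 1 + 64/79 = 143/79
1 + 1/(143/79) = 1 + 79/143 = 222/143
1 + 1/(222/143) = 1 + 143/222 = 365/222

365/222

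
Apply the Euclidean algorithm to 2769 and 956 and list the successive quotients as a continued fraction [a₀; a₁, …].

Repeatedly divide and take the remainder:
2769 ÷ 956 → quotient 2, remainder 857
956 ÷ 857 → quotient 1, remainder 99
857 ÷ 99 → quotient 8, remainder 65
99 ÷ 65 → quotient 1, remainder 34
65 ÷ 34 → quotient 1, remainder 31
34 ÷ 31 → quotient 1, remainder 3
31 ÷ 3 → quotient 10, remainder 1
3 ÷ 1 → quotient 3, remainder 0

[2; 1, 8, 1, 1, 1, 10, 3]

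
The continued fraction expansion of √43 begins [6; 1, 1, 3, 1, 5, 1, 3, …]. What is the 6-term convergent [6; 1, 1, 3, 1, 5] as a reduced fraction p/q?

341/52

Start with 5.
1 + 1/(5/1) = 1 + 1/5 = 6/5
3 + 1/(6/5) = 3 + 5/6 = 23/6
1 + 1/(23/6) = 1 + 6/23 = 29/23
1 + 1/(29/23) = 1 + 23/29 = 52/29
6 + 1/(52/29) = 6 + 29/52 = 341/52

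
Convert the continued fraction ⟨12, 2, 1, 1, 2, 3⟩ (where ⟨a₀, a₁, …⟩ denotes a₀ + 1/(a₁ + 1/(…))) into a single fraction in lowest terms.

545/44

Use the convergent recurrence hₖ = aₖ·hₖ₋₁ + hₖ₋₂ (and likewise for the denominators kₖ):
a_0 = 12: 12/1
a_1 = 2: 25/2
a_2 = 1: 37/3
a_3 = 1: 62/5
a_4 = 2: 161/13
a_5 = 3: 545/44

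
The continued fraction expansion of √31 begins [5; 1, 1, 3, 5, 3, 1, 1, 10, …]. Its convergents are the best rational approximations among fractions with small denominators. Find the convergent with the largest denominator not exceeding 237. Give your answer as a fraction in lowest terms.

863/155

a_0 = 5: 5/1  (≤ bound)
a_1 = 1: 6/1  (≤ bound)
a_2 = 1: 11/2  (≤ bound)
a_3 = 3: 39/7  (≤ bound)
a_4 = 5: 206/37  (≤ bound)
a_5 = 3: 657/118  (≤ bound)
a_6 = 1: 863/155  (≤ bound)
a_7 = 1: 1520/273  (> 237, stop)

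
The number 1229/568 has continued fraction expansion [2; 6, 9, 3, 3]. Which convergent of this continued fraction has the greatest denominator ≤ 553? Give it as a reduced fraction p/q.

370/171

a_0 = 2: 2/1  (≤ bound)
a_1 = 6: 13/6  (≤ bound)
a_2 = 9: 119/55  (≤ bound)
a_3 = 3: 370/171  (≤ bound)
a_4 = 3: 1229/568  (> 553, stop)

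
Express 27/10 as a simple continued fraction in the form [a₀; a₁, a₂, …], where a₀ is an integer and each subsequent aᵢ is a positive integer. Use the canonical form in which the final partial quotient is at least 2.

[2; 1, 2, 3]

27 = 2·10 + 7, so a_0 = 2
10 = 1·7 + 3, so a_1 = 1
7 = 2·3 + 1, so a_2 = 2
3 = 3·1 + 0, so a_3 = 3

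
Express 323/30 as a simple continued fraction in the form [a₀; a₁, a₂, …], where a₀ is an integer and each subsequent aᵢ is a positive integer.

⌊323/30⌋ = 10, remainder 23
⌊30/23⌋ = 1, remainder 7
⌊23/7⌋ = 3, remainder 2
⌊7/2⌋ = 3, remainder 1
⌊2/1⌋ = 2, remainder 0

[10; 1, 3, 3, 2]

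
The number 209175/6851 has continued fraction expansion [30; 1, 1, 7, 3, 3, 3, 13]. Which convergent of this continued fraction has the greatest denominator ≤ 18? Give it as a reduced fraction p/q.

a_0 = 30: 30/1  (≤ bound)
a_1 = 1: 31/1  (≤ bound)
a_2 = 1: 61/2  (≤ bound)
a_3 = 7: 458/15  (≤ bound)
a_4 = 3: 1435/47  (> 18, stop)

458/15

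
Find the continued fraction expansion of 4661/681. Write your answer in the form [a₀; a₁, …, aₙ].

⌊4661/681⌋ = 6, remainder 575
⌊681/575⌋ = 1, remainder 106
⌊575/106⌋ = 5, remainder 45
⌊106/45⌋ = 2, remainder 16
⌊45/16⌋ = 2, remainder 13
⌊16/13⌋ = 1, remainder 3
⌊13/3⌋ = 4, remainder 1
⌊3/1⌋ = 3, remainder 0

[6; 1, 5, 2, 2, 1, 4, 3]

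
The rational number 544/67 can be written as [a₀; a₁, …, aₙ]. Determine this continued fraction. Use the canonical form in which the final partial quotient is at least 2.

544 ÷ 67 → quotient 8, remainder 8
67 ÷ 8 → quotient 8, remainder 3
8 ÷ 3 → quotient 2, remainder 2
3 ÷ 2 → quotient 1, remainder 1
2 ÷ 1 → quotient 2, remainder 0

[8; 8, 2, 1, 2]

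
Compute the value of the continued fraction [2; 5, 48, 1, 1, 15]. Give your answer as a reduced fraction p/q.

Collapse the nested fraction from the inside out:
Start with 15.
1 + 1/(15/1) = 1 + 1/15 = 16/15
1 + 1/(16/15) = 1 + 15/16 = 31/16
48 + 1/(31/16) = 48 + 16/31 = 1504/31
5 + 1/(1504/31) = 5 + 31/1504 = 7551/1504
2 + 1/(7551/1504) = 2 + 1504/7551 = 16606/7551

16606/7551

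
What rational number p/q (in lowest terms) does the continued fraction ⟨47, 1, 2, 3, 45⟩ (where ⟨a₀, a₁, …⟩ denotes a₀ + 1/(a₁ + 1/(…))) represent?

21608/453

a_0 = 47: 47/1
a_1 = 1: 48/1
a_2 = 2: 143/3
a_3 = 3: 477/10
a_4 = 45: 21608/453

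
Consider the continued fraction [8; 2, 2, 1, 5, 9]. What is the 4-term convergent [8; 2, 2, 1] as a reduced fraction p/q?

Use the convergent recurrence hₖ = aₖ·hₖ₋₁ + hₖ₋₂ (and likewise for the denominators kₖ):
a_0 = 8: 8/1
a_1 = 2: 17/2
a_2 = 2: 42/5
a_3 = 1: 59/7

59/7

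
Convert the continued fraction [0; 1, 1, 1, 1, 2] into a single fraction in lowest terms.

a_0 = 0: 0/1
a_1 = 1: 1/1
a_2 = 1: 1/2
a_3 = 1: 2/3
a_4 = 1: 3/5
a_5 = 2: 8/13

8/13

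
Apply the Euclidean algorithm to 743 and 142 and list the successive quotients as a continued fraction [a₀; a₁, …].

Apply division with remainder until the remainder is 0:
743 = 5·142 + 33, so a_0 = 5
142 = 4·33 + 10, so a_1 = 4
33 = 3·10 + 3, so a_2 = 3
10 = 3·3 + 1, so a_3 = 3
3 = 3·1 + 0, so a_4 = 3

[5; 4, 3, 3, 3]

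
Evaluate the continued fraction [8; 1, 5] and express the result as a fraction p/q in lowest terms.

53/6

Starting at the tail and folding back:
Start with 5.
1 + 1/(5/1) = 1 + 1/5 = 6/5
8 + 1/(6/5) = 8 + 5/6 = 53/6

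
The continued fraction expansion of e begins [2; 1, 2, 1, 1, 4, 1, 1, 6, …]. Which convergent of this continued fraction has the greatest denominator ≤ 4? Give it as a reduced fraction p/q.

11/4

a_0 = 2: 2/1  (≤ bound)
a_1 = 1: 3/1  (≤ bound)
a_2 = 2: 8/3  (≤ bound)
a_3 = 1: 11/4  (≤ bound)
a_4 = 1: 19/7  (> 4, stop)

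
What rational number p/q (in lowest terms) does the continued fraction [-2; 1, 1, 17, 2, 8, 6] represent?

-5555/3738

Build up convergents one term at a time:
a_0 = -2: -2/1
a_1 = 1: -1/1
a_2 = 1: -3/2
a_3 = 17: -52/35
a_4 = 2: -107/72
a_5 = 8: -908/611
a_6 = 6: -5555/3738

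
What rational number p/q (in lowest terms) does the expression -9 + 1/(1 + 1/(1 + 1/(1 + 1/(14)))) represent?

-367/44

Collapse the nested fraction from the inside out:
Start with 14.
1 + 1/(14/1) = 1 + 1/14 = 15/14
1 + 1/(15/14) = 1 + 14/15 = 29/15
1 + 1/(29/15) = 1 + 15/29 = 44/29
-9 + 1/(44/29) = -9 + 29/44 = -367/44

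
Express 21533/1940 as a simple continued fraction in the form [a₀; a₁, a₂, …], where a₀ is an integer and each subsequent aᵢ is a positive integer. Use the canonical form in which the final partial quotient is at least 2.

[11; 10, 19, 3, 3]

Run the Euclidean algorithm, recording each quotient:
21533 ÷ 1940 → quotient 11, remainder 193
1940 ÷ 193 → quotient 10, remainder 10
193 ÷ 10 → quotient 19, remainder 3
10 ÷ 3 → quotient 3, remainder 1
3 ÷ 1 → quotient 3, remainder 0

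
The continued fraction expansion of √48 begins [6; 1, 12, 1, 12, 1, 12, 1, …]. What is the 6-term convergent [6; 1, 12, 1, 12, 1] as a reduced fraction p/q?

1351/195

a_0 = 6: 6/1
a_1 = 1: 7/1
a_2 = 12: 90/13
a_3 = 1: 97/14
a_4 = 12: 1254/181
a_5 = 1: 1351/195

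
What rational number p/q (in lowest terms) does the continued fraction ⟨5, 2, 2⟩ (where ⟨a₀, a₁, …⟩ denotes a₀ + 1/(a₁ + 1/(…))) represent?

27/5

a_0 = 5: 5/1
a_1 = 2: 11/2
a_2 = 2: 27/5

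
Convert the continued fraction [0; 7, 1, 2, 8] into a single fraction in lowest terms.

a_0 = 0: 0/1
a_1 = 7: 1/7
a_2 = 1: 1/8
a_3 = 2: 3/23
a_4 = 8: 25/192

25/192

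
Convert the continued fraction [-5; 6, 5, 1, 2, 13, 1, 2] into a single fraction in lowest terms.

-21365/4416

Compute successive convergents:
a_0 = -5: -5/1
a_1 = 6: -29/6
a_2 = 5: -150/31
a_3 = 1: -179/37
a_4 = 2: -508/105
a_5 = 13: -6783/1402
a_6 = 1: -7291/1507
a_7 = 2: -21365/4416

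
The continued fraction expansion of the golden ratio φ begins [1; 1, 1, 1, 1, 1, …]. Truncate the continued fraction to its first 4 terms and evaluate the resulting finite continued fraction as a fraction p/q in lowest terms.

a_0 = 1: 1/1
a_1 = 1: 2/1
a_2 = 1: 3/2
a_3 = 1: 5/3

5/3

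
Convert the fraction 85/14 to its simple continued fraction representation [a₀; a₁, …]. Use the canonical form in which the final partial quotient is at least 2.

[6; 14]

Repeatedly divide and take the remainder:
85 ÷ 14 → quotient 6, remainder 1
14 ÷ 1 → quotient 14, remainder 0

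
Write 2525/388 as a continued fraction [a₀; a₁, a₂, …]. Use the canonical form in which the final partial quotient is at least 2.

2525 ÷ 388 → quotient 6, remainder 197
388 ÷ 197 → quotient 1, remainder 191
197 ÷ 191 → quotient 1, remainder 6
191 ÷ 6 → quotient 31, remainder 5
6 ÷ 5 → quotient 1, remainder 1
5 ÷ 1 → quotient 5, remainder 0

[6; 1, 1, 31, 1, 5]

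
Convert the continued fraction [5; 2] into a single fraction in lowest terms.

11/2

Use the convergent recurrence hₖ = aₖ·hₖ₋₁ + hₖ₋₂ (and likewise for the denominators kₖ):
a_0 = 5: 5/1
a_1 = 2: 11/2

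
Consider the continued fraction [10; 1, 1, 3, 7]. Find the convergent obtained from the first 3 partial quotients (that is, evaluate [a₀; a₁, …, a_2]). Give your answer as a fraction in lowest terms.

21/2

Build up convergents one term at a time:
a_0 = 10: 10/1
a_1 = 1: 11/1
a_2 = 1: 21/2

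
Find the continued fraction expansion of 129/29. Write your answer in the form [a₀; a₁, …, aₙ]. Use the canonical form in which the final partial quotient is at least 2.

Apply division with remainder until the remainder is 0:
129 ÷ 29 → quotient 4, remainder 13
29 ÷ 13 → quotient 2, remainder 3
13 ÷ 3 → quotient 4, remainder 1
3 ÷ 1 → quotient 3, remainder 0

[4; 2, 4, 3]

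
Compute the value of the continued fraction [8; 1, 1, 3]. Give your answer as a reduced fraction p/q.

Start with 3.
1 + 1/(3/1) = 1 + 1/3 = 4/3
1 + 1/(4/3) = 1 + 3/4 = 7/4
8 + 1/(7/4) = 8 + 4/7 = 60/7

60/7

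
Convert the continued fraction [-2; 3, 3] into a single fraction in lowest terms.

-17/10

Start with 3.
3 + 1/(3/1) = 3 + 1/3 = 10/3
-2 + 1/(10/3) = -2 + 3/10 = -17/10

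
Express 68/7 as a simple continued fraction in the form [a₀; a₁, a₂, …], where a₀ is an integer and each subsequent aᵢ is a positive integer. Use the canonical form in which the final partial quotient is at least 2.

⌊68/7⌋ = 9, remainder 5
⌊7/5⌋ = 1, remainder 2
⌊5/2⌋ = 2, remainder 1
⌊2/1⌋ = 2, remainder 0

[9; 1, 2, 2]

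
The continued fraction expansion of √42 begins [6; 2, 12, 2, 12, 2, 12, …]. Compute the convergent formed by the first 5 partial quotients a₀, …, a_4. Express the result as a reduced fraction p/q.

4206/649

Start with 12.
2 + 1/(12/1) = 2 + 1/12 = 25/12
12 + 1/(25/12) = 12 + 12/25 = 312/25
2 + 1/(312/25) = 2 + 25/312 = 649/312
6 + 1/(649/312) = 6 + 312/649 = 4206/649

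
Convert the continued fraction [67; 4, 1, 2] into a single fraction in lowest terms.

941/14

a_0 = 67: 67/1
a_1 = 4: 269/4
a_2 = 1: 336/5
a_3 = 2: 941/14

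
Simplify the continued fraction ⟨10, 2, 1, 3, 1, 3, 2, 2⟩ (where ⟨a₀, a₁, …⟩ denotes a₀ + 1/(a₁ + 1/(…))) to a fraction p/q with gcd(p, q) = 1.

Work from the innermost term outward:
Start with 2.
2 + 1/(2/1) = 2 + 1/2 = 5/2
3 + 1/(5/2) = 3 + 2/5 = 17/5
1 + 1/(17/5) = 1 + 5/17 = 22/17
3 + 1/(22/17) = 3 + 17/22 = 83/22
1 + 1/(83/22) = 1 + 22/83 = 105/83
2 + 1/(105/83) = 2 + 83/105 = 293/105
10 + 1/(293/105) = 10 + 105/293 = 3035/293

3035/293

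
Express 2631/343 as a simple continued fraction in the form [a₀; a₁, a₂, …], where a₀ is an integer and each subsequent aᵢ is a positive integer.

[7; 1, 2, 28, 4]

Repeatedly divide and take the remainder:
2631 ÷ 343 → quotient 7, remainder 230
343 ÷ 230 → quotient 1, remainder 113
230 ÷ 113 → quotient 2, remainder 4
113 ÷ 4 → quotient 28, remainder 1
4 ÷ 1 → quotient 4, remainder 0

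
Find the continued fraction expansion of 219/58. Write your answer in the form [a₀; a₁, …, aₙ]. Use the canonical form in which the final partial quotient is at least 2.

[3; 1, 3, 2, 6]

Apply division with remainder until the remainder is 0:
219 = 3·58 + 45, so a_0 = 3
58 = 1·45 + 13, so a_1 = 1
45 = 3·13 + 6, so a_2 = 3
13 = 2·6 + 1, so a_3 = 2
6 = 6·1 + 0, so a_4 = 6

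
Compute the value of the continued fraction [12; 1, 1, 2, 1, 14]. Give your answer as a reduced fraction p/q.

Start with 14.
1 + 1/(14/1) = 1 + 1/14 = 15/14
2 + 1/(15/14) = 2 + 14/15 = 44/15
1 + 1/(44/15) = 1 + 15/44 = 59/44
1 + 1/(59/44) = 1 + 44/59 = 103/59
12 + 1/(103/59) = 12 + 59/103 = 1295/103

1295/103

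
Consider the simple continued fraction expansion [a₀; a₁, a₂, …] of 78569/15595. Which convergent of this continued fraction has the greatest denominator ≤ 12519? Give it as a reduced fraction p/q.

7804/1549

List convergents until the denominator exceeds the bound:
a_0 = 5: 5/1  (≤ bound)
a_1 = 26: 131/26  (≤ bound)
a_2 = 3: 398/79  (≤ bound)
a_3 = 1: 529/105  (≤ bound)
a_4 = 14: 7804/1549  (≤ bound)
a_5 = 10: 78569/15595  (> 12519, stop)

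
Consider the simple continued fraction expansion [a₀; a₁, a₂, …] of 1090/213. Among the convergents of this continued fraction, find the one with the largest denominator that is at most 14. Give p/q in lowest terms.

List convergents until the denominator exceeds the bound:
a_0 = 5: 5/1  (≤ bound)
a_1 = 8: 41/8  (≤ bound)
a_2 = 1: 46/9  (≤ bound)
a_3 = 1: 87/17  (> 14, stop)

46/9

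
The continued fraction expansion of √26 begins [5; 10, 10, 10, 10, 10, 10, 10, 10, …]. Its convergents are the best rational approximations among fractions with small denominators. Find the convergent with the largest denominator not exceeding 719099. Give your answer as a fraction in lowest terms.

List convergents until the denominator exceeds the bound:
a_0 = 5: 5/1  (≤ bound)
a_1 = 10: 51/10  (≤ bound)
a_2 = 10: 515/101  (≤ bound)
a_3 = 10: 5201/1020  (≤ bound)
a_4 = 10: 52525/10301  (≤ bound)
a_5 = 10: 530451/104030  (≤ bound)
a_6 = 10: 5357035/1050601  (> 719099, stop)

530451/104030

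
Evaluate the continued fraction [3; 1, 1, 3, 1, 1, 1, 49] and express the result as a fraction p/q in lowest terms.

Use the convergent recurrence hₖ = aₖ·hₖ₋₁ + hₖ₋₂ (and likewise for the denominators kₖ):
a_0 = 3: 3/1
a_1 = 1: 4/1
a_2 = 1: 7/2
a_3 = 3: 25/7
a_4 = 1: 32/9
a_5 = 1: 57/16
a_6 = 1: 89/25
a_7 = 49: 4418/1241

4418/1241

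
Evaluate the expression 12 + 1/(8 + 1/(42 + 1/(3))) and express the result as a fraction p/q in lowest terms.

Build up convergents one term at a time:
a_0 = 12: 12/1
a_1 = 8: 97/8
a_2 = 42: 4086/337
a_3 = 3: 12355/1019

12355/1019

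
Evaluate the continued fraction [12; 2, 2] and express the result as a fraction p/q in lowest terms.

62/5

Collapse the nested fraction from the inside out:
Start with 2.
2 + 1/(2/1) = 2 + 1/2 = 5/2
12 + 1/(5/2) = 12 + 2/5 = 62/5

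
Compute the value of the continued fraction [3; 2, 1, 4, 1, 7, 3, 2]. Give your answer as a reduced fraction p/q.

Work from the innermost term outward:
Start with 2.
3 + 1/(2/1) = 3 + 1/2 = 7/2
7 + 1/(7/2) = 7 + 2/7 = 51/7
1 + 1/(51/7) = 1 + 7/51 = 58/51
4 + 1/(58/51) = 4 + 51/58 = 283/58
1 + 1/(283/58) = 1 + 58/283 = 341/283
2 + 1/(341/283) = 2 + 283/341 = 965/341
3 + 1/(965/341) = 3 + 341/965 = 3236/965

3236/965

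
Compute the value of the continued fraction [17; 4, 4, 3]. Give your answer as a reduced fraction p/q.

Use the convergent recurrence hₖ = aₖ·hₖ₋₁ + hₖ₋₂ (and likewise for the denominators kₖ):
a_0 = 17: 17/1
a_1 = 4: 69/4
a_2 = 4: 293/17
a_3 = 3: 948/55

948/55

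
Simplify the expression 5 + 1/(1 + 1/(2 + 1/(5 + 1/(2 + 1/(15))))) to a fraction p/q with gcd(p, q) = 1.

3076/541

a_0 = 5: 5/1
a_1 = 1: 6/1
a_2 = 2: 17/3
a_3 = 5: 91/16
a_4 = 2: 199/35
a_5 = 15: 3076/541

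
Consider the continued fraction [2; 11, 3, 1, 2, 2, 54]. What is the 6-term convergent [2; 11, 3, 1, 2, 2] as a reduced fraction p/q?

Start with 2.
2 + 1/(2/1) = 2 + 1/2 = 5/2
1 + 1/(5/2) = 1 + 2/5 = 7/5
3 + 1/(7/5) = 3 + 5/7 = 26/7
11 + 1/(26/7) = 11 + 7/26 = 293/26
2 + 1/(293/26) = 2 + 26/293 = 612/293

612/293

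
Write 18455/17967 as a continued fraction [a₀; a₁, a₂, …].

⌊18455/17967⌋ = 1, remainder 488
⌊17967/488⌋ = 36, remainder 399
⌊488/399⌋ = 1, remainder 89
⌊399/89⌋ = 4, remainder 43
⌊89/43⌋ = 2, remainder 3
⌊43/3⌋ = 14, remainder 1
⌊3/1⌋ = 3, remainder 0

[1; 36, 1, 4, 2, 14, 3]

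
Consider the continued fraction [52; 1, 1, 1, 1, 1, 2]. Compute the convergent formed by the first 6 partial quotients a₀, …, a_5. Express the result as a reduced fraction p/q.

421/8

Starting at the tail and folding back:
Start with 1.
1 + 1/(1/1) = 1 + 1/1 = 2/1
1 + 1/(2/1) = 1 + 1/2 = 3/2
1 + 1/(3/2) = 1 + 2/3 = 5/3
1 + 1/(5/3) = 1 + 3/5 = 8/5
52 + 1/(8/5) = 52 + 5/8 = 421/8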